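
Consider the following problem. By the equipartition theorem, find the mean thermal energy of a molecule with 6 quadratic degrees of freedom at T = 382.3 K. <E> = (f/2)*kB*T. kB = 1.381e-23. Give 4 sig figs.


Step 1: f/2 = 6/2 = 3
Step 2: kB*T = 1.381e-23 * 382.3 = 5.28e-21
Step 3: <E> = 3 * 5.28e-21 = 1.584e-20 J

1.584e-20


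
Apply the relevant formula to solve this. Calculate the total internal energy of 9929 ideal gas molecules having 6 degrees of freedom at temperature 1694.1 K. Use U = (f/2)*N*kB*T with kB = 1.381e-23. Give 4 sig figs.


Step 1: f/2 = 6/2 = 3.0
Step 2: N*kB*T = 9929*1.381e-23*1694.1 = 2.323e-16
Step 3: U = 3.0 * 2.323e-16 = 6.969e-16 J

6.969e-16


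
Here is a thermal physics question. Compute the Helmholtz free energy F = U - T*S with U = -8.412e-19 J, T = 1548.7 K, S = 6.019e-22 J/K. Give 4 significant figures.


Step 1: T*S = 1548.7 * 6.019e-22 = 9.322e-19 J
Step 2: F = U - T*S = -8.412e-19 - 9.322e-19
Step 3: F = -1.773e-18 J

-1.773e-18


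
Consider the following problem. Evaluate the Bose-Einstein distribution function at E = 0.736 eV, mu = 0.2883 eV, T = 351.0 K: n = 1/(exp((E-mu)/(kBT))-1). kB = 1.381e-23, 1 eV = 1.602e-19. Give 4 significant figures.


Step 1: (E - mu) = 0.4477 eV
Step 2: x = (E-mu)*eV/(kB*T) = 0.4477*1.602e-19/(1.381e-23*351.0) = 14.8
Step 3: exp(x) = 2.666e+06
Step 4: n = 1/(exp(x)-1) = 3.751e-07

3.751e-07


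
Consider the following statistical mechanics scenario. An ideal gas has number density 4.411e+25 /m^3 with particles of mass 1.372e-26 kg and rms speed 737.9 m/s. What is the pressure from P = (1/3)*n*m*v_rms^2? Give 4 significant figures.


Step 1: v_rms^2 = 737.9^2 = 5.445e+05
Step 2: n*m = 4.411e+25*1.372e-26 = 0.6052
Step 3: P = (1/3)*0.6052*5.445e+05 = 1.098e+05 Pa

1.098e+05


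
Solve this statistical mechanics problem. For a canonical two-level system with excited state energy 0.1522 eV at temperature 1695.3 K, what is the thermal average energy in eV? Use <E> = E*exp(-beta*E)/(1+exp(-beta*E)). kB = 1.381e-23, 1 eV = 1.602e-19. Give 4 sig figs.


Step 1: beta*E = 0.1522*1.602e-19/(1.381e-23*1695.3) = 1.041
Step 2: exp(-beta*E) = 0.3529
Step 3: <E> = 0.1522*0.3529/(1+0.3529) = 0.0397 eV

0.0397


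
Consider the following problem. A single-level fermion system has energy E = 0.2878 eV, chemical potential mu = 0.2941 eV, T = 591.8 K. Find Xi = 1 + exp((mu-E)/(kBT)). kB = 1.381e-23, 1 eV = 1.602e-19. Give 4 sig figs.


Step 1: (mu - E) = 0.2941 - 0.2878 = 0.0063 eV
Step 2: x = (mu-E)*eV/(kB*T) = 0.0063*1.602e-19/(1.381e-23*591.8) = 0.1235
Step 3: exp(x) = 1.131
Step 4: Xi = 1 + 1.131 = 2.131

2.131


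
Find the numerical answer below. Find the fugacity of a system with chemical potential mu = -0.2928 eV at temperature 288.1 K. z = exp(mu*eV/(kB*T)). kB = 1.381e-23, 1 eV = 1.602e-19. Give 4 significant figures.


Step 1: Convert mu to Joules: -0.2928*1.602e-19 = -4.691e-20 J
Step 2: kB*T = 1.381e-23*288.1 = 3.979e-21 J
Step 3: mu/(kB*T) = -11.79
Step 4: z = exp(-11.79) = 7.584e-06

7.584e-06


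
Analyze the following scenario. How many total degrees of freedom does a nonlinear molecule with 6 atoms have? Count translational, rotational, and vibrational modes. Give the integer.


Step 1: Translational DOF = 3
Step 2: Rotational DOF (nonlinear) = 3
Step 3: Vibrational DOF = 3*6 - 6 = 12
Step 4: Total = 3 + 3 + 12 = 18

18


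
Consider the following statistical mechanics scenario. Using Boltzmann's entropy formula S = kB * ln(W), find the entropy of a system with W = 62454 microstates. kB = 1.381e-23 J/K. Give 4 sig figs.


Step 1: ln(W) = ln(62454) = 11.04
Step 2: S = kB * ln(W) = 1.381e-23 * 11.04
Step 3: S = 1.525e-22 J/K

1.525e-22


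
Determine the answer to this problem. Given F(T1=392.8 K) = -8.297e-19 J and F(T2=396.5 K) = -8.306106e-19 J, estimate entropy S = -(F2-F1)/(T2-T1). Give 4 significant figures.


Step 1: dF = F2 - F1 = -8.306106e-19 - (-8.297e-19) = -9.106e-22 J
Step 2: dT = T2 - T1 = 396.5 - 392.8 = 3.7 K
Step 3: S = -dF/dT = -(-9.106e-22)/3.7 = 2.461e-22 J/K

2.461e-22


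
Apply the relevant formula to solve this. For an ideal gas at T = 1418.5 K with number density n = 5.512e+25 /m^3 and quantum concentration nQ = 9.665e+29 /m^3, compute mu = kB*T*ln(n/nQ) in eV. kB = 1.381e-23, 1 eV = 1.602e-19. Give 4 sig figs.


Step 1: n/nQ = 5.512e+25/9.665e+29 = 5.703e-05
Step 2: ln(n/nQ) = -9.772
Step 3: mu = kB*T*ln(n/nQ) = 1.959e-20*-9.772 = -1.914e-19 J
Step 4: Convert to eV: -1.914e-19/1.602e-19 = -1.195 eV

-1.195


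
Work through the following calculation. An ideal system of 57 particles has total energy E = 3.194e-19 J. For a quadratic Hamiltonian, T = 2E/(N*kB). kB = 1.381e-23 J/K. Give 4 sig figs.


Step 1: Numerator = 2*E = 2*3.194e-19 = 6.388e-19 J
Step 2: Denominator = N*kB = 57*1.381e-23 = 7.872e-22
Step 3: T = 6.388e-19 / 7.872e-22 = 811.5 K

811.5


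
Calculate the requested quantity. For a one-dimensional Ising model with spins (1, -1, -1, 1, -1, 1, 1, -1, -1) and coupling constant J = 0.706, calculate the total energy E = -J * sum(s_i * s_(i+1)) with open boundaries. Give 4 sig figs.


Step 1: Nearest-neighbor products: -1, 1, -1, -1, -1, 1, -1, 1
Step 2: Sum of products = -2
Step 3: E = -0.706 * -2 = 1.412

1.412


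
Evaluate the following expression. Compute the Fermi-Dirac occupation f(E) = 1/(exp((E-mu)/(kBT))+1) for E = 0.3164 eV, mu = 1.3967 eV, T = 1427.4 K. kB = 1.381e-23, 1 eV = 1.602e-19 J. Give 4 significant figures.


Step 1: (E - mu) = 0.3164 - 1.3967 = -1.08 eV
Step 2: Convert: (E-mu)*eV = -1.731e-19 J
Step 3: x = (E-mu)*eV/(kB*T) = -8.779
Step 4: f = 1/(exp(-8.779)+1) = 0.9998

0.9998


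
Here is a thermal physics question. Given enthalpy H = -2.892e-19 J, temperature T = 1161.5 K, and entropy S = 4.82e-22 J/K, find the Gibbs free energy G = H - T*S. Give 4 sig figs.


Step 1: T*S = 1161.5 * 4.82e-22 = 5.598e-19 J
Step 2: G = H - T*S = -2.892e-19 - 5.598e-19
Step 3: G = -8.49e-19 J

-8.49e-19


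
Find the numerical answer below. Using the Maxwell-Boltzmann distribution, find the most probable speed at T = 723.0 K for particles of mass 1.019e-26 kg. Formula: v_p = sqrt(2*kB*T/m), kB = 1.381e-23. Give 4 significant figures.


Step 1: Numerator = 2*kB*T = 2*1.381e-23*723.0 = 1.997e-20
Step 2: Ratio = 1.997e-20 / 1.019e-26 = 1.96e+06
Step 3: v_p = sqrt(1.96e+06) = 1400 m/s

1400


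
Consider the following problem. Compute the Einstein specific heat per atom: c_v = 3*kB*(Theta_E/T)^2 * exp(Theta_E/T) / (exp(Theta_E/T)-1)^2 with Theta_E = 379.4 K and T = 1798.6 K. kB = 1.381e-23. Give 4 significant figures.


Step 1: x = Theta_E/T = 379.4/1798.6 = 0.2109
Step 2: x^2 = 0.0445
Step 3: exp(x) = 1.235
Step 4: c_v = 3*1.381e-23*0.0445*1.235/(1.235-1)^2 = 4.128e-23

4.128e-23


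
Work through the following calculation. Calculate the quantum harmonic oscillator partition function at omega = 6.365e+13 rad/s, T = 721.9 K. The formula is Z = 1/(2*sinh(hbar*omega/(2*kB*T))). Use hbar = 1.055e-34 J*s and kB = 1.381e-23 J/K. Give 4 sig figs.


Step 1: Compute x = hbar*omega/(kB*T) = 1.055e-34*6.365e+13/(1.381e-23*721.9) = 0.6736
Step 2: x/2 = 0.3368
Step 3: sinh(x/2) = 0.3432
Step 4: Z = 1/(2*0.3432) = 1.457

1.457


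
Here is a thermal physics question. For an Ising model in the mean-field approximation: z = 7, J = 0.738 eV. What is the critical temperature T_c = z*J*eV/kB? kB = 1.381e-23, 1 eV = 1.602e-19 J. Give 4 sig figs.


Step 1: z*J = 7*0.738 = 5.166 eV
Step 2: Convert to Joules: 5.166*1.602e-19 = 8.276e-19 J
Step 3: T_c = 8.276e-19 / 1.381e-23 = 5.993e+04 K

5.993e+04


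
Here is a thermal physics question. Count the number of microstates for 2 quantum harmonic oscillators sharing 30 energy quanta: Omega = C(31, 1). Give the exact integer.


Step 1: Use binomial coefficient C(31, 1)
Step 2: Numerator = 31! / 30!
Step 3: Denominator = 1!
Step 4: Omega = 31

31


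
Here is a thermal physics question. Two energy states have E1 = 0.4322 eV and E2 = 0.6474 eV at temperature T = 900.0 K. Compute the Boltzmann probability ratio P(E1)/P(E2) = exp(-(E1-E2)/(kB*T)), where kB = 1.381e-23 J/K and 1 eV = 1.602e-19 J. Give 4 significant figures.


Step 1: Compute energy difference dE = E1 - E2 = 0.4322 - 0.6474 = -0.2152 eV
Step 2: Convert to Joules: dE_J = -0.2152 * 1.602e-19 = -3.448e-20 J
Step 3: Compute exponent = -dE_J / (kB * T) = -(-3.448e-20) / (1.381e-23 * 900.0) = 2.774
Step 4: P(E1)/P(E2) = exp(2.774) = 16.02

16.02


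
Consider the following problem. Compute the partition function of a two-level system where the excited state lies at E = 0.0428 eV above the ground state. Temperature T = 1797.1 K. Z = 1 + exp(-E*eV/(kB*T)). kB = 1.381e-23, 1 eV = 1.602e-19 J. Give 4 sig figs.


Step 1: Compute beta*E = E*eV/(kB*T) = 0.0428*1.602e-19/(1.381e-23*1797.1) = 0.2763
Step 2: exp(-beta*E) = exp(-0.2763) = 0.7586
Step 3: Z = 1 + 0.7586 = 1.759

1.759


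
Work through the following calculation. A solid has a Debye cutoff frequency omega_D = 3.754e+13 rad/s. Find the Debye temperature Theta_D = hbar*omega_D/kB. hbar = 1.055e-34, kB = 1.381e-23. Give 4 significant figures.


Step 1: hbar*omega_D = 1.055e-34 * 3.754e+13 = 3.96e-21 J
Step 2: Theta_D = 3.96e-21 / 1.381e-23
Step 3: Theta_D = 286.8 K

286.8


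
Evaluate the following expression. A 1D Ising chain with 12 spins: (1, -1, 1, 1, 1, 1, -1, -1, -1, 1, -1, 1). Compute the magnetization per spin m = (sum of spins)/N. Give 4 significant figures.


Step 1: Count up spins (+1): 7, down spins (-1): 5
Step 2: Total magnetization M = 7 - 5 = 2
Step 3: m = M/N = 2/12 = 0.1667

0.1667


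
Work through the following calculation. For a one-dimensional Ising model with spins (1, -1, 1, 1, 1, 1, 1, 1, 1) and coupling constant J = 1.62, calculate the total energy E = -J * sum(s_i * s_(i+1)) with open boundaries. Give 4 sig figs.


Step 1: Nearest-neighbor products: -1, -1, 1, 1, 1, 1, 1, 1
Step 2: Sum of products = 4
Step 3: E = -1.62 * 4 = -6.48

-6.48


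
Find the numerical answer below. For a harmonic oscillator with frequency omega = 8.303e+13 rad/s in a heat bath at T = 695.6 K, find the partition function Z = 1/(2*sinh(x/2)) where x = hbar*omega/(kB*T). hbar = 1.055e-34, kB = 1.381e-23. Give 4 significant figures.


Step 1: Compute x = hbar*omega/(kB*T) = 1.055e-34*8.303e+13/(1.381e-23*695.6) = 0.9119
Step 2: x/2 = 0.4559
Step 3: sinh(x/2) = 0.4719
Step 4: Z = 1/(2*0.4719) = 1.06

1.06


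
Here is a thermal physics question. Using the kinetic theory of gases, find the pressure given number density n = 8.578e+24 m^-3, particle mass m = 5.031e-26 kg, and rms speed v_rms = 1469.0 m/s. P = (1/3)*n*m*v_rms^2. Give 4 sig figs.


Step 1: v_rms^2 = 1469.0^2 = 2.158e+06
Step 2: n*m = 8.578e+24*5.031e-26 = 0.4316
Step 3: P = (1/3)*0.4316*2.158e+06 = 3.104e+05 Pa

3.104e+05


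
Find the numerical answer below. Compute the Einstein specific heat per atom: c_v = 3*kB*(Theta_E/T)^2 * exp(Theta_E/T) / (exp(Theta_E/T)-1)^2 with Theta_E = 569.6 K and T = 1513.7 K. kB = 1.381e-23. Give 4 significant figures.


Step 1: x = Theta_E/T = 569.6/1513.7 = 0.3763
Step 2: x^2 = 0.1416
Step 3: exp(x) = 1.457
Step 4: c_v = 3*1.381e-23*0.1416*1.457/(1.457-1)^2 = 4.094e-23

4.094e-23


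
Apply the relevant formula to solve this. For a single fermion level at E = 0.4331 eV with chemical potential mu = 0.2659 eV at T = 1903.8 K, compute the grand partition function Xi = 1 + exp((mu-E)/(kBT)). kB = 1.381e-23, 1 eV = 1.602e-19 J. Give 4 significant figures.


Step 1: (mu - E) = 0.2659 - 0.4331 = -0.1672 eV
Step 2: x = (mu-E)*eV/(kB*T) = -0.1672*1.602e-19/(1.381e-23*1903.8) = -1.019
Step 3: exp(x) = 0.361
Step 4: Xi = 1 + 0.361 = 1.361

1.361


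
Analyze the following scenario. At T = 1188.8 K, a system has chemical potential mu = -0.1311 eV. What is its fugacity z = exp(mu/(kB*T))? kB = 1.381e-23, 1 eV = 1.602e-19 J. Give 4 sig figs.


Step 1: Convert mu to Joules: -0.1311*1.602e-19 = -2.1e-20 J
Step 2: kB*T = 1.381e-23*1188.8 = 1.642e-20 J
Step 3: mu/(kB*T) = -1.279
Step 4: z = exp(-1.279) = 0.2782

0.2782


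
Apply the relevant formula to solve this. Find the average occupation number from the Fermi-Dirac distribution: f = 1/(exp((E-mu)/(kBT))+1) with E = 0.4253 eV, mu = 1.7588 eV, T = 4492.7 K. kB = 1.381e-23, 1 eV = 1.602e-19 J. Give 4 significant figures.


Step 1: (E - mu) = 0.4253 - 1.7588 = -1.333 eV
Step 2: Convert: (E-mu)*eV = -2.136e-19 J
Step 3: x = (E-mu)*eV/(kB*T) = -3.443
Step 4: f = 1/(exp(-3.443)+1) = 0.969

0.969


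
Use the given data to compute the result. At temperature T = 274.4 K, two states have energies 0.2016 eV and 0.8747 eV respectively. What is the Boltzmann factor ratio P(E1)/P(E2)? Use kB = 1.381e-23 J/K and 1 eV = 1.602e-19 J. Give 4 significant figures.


Step 1: Compute energy difference dE = E1 - E2 = 0.2016 - 0.8747 = -0.6731 eV
Step 2: Convert to Joules: dE_J = -0.6731 * 1.602e-19 = -1.078e-19 J
Step 3: Compute exponent = -dE_J / (kB * T) = -(-1.078e-19) / (1.381e-23 * 274.4) = 28.46
Step 4: P(E1)/P(E2) = exp(28.46) = 2.28e+12

2.28e+12


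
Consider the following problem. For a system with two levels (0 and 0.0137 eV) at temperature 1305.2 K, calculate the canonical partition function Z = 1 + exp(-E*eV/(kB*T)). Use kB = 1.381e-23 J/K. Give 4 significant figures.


Step 1: Compute beta*E = E*eV/(kB*T) = 0.0137*1.602e-19/(1.381e-23*1305.2) = 0.1218
Step 2: exp(-beta*E) = exp(-0.1218) = 0.8854
Step 3: Z = 1 + 0.8854 = 1.885

1.885


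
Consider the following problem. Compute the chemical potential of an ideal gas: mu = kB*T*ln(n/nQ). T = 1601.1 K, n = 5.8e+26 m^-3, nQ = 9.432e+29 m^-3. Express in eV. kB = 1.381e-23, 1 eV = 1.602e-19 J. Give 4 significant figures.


Step 1: n/nQ = 5.8e+26/9.432e+29 = 0.0006149
Step 2: ln(n/nQ) = -7.394
Step 3: mu = kB*T*ln(n/nQ) = 2.211e-20*-7.394 = -1.635e-19 J
Step 4: Convert to eV: -1.635e-19/1.602e-19 = -1.021 eV

-1.021


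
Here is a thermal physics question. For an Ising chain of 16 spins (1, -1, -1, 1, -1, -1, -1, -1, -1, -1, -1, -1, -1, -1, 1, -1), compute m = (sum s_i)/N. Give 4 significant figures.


Step 1: Count up spins (+1): 3, down spins (-1): 13
Step 2: Total magnetization M = 3 - 13 = -10
Step 3: m = M/N = -10/16 = -0.625

-0.625


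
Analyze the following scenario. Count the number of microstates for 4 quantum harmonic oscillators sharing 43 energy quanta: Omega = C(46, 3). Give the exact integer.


Step 1: Use binomial coefficient C(46, 3)
Step 2: Numerator = 46! / 43!
Step 3: Denominator = 3!
Step 4: Omega = 15180

15180


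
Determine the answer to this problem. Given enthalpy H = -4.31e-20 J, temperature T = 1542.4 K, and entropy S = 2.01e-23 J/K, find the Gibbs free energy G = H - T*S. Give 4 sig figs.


Step 1: T*S = 1542.4 * 2.01e-23 = 3.1e-20 J
Step 2: G = H - T*S = -4.31e-20 - 3.1e-20
Step 3: G = -7.41e-20 J

-7.41e-20


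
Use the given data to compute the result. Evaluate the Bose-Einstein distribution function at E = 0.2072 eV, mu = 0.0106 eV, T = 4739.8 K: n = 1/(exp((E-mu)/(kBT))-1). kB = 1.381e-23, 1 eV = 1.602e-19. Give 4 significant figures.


Step 1: (E - mu) = 0.1966 eV
Step 2: x = (E-mu)*eV/(kB*T) = 0.1966*1.602e-19/(1.381e-23*4739.8) = 0.4812
Step 3: exp(x) = 1.618
Step 4: n = 1/(exp(x)-1) = 1.618

1.618


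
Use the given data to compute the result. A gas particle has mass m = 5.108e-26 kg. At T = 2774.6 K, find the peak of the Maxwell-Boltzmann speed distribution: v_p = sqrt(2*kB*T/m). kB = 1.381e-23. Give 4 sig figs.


Step 1: Numerator = 2*kB*T = 2*1.381e-23*2774.6 = 7.663e-20
Step 2: Ratio = 7.663e-20 / 5.108e-26 = 1.5e+06
Step 3: v_p = sqrt(1.5e+06) = 1225 m/s

1225


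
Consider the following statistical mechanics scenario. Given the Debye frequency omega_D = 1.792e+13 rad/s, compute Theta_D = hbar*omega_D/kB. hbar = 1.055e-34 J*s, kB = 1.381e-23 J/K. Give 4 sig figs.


Step 1: hbar*omega_D = 1.055e-34 * 1.792e+13 = 1.891e-21 J
Step 2: Theta_D = 1.891e-21 / 1.381e-23
Step 3: Theta_D = 136.9 K

136.9


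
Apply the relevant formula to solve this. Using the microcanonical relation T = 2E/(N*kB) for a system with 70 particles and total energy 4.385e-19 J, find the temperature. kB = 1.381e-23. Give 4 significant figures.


Step 1: Numerator = 2*E = 2*4.385e-19 = 8.77e-19 J
Step 2: Denominator = N*kB = 70*1.381e-23 = 9.667e-22
Step 3: T = 8.77e-19 / 9.667e-22 = 907.2 K

907.2


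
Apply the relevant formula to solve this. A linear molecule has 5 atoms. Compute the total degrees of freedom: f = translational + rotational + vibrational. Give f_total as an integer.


Step 1: Translational DOF = 3
Step 2: Rotational DOF (linear) = 2
Step 3: Vibrational DOF = 3*5 - 5 = 10
Step 4: Total = 3 + 2 + 10 = 15

15


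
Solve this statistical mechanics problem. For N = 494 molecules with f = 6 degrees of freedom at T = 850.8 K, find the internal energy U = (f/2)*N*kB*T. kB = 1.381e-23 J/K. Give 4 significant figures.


Step 1: f/2 = 6/2 = 3.0
Step 2: N*kB*T = 494*1.381e-23*850.8 = 5.804e-18
Step 3: U = 3.0 * 5.804e-18 = 1.741e-17 J

1.741e-17


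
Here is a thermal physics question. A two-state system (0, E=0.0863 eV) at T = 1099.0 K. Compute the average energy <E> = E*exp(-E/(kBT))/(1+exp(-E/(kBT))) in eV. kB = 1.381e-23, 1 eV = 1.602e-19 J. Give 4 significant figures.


Step 1: beta*E = 0.0863*1.602e-19/(1.381e-23*1099.0) = 0.9109
Step 2: exp(-beta*E) = 0.4022
Step 3: <E> = 0.0863*0.4022/(1+0.4022) = 0.02475 eV

0.02475


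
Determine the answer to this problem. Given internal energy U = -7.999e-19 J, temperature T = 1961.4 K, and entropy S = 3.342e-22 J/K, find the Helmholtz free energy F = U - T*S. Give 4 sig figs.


Step 1: T*S = 1961.4 * 3.342e-22 = 6.555e-19 J
Step 2: F = U - T*S = -7.999e-19 - 6.555e-19
Step 3: F = -1.455e-18 J

-1.455e-18


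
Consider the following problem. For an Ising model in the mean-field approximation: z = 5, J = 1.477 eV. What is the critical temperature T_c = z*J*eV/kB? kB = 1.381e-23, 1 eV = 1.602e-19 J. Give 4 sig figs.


Step 1: z*J = 5*1.477 = 7.385 eV
Step 2: Convert to Joules: 7.385*1.602e-19 = 1.183e-18 J
Step 3: T_c = 1.183e-18 / 1.381e-23 = 8.567e+04 K

8.567e+04


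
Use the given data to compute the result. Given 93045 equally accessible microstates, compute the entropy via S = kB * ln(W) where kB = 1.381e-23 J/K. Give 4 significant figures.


Step 1: ln(W) = ln(93045) = 11.44
Step 2: S = kB * ln(W) = 1.381e-23 * 11.44
Step 3: S = 1.58e-22 J/K

1.58e-22


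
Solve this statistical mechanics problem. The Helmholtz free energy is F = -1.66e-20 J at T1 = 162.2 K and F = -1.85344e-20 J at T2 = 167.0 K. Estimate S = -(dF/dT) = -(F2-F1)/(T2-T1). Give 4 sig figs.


Step 1: dF = F2 - F1 = -1.85344e-20 - (-1.66e-20) = -1.9344e-21 J
Step 2: dT = T2 - T1 = 167.0 - 162.2 = 4.8 K
Step 3: S = -dF/dT = -(-1.9344e-21)/4.8 = 4.03e-22 J/K

4.03e-22


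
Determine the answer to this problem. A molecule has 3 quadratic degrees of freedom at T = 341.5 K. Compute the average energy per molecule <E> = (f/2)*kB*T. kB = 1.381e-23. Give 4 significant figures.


Step 1: f/2 = 3/2 = 1.5
Step 2: kB*T = 1.381e-23 * 341.5 = 4.716e-21
Step 3: <E> = 1.5 * 4.716e-21 = 7.074e-21 J

7.074e-21


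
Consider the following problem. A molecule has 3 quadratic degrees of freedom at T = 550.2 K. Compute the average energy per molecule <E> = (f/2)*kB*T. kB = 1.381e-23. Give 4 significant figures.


Step 1: f/2 = 3/2 = 1.5
Step 2: kB*T = 1.381e-23 * 550.2 = 7.598e-21
Step 3: <E> = 1.5 * 7.598e-21 = 1.14e-20 J

1.14e-20


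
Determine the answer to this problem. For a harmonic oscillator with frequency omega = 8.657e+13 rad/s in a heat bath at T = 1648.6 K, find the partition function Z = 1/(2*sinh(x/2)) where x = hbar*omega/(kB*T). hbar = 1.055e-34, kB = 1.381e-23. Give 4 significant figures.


Step 1: Compute x = hbar*omega/(kB*T) = 1.055e-34*8.657e+13/(1.381e-23*1648.6) = 0.4012
Step 2: x/2 = 0.2006
Step 3: sinh(x/2) = 0.2019
Step 4: Z = 1/(2*0.2019) = 2.476

2.476


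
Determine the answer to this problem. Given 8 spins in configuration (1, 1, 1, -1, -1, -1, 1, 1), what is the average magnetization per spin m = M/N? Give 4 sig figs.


Step 1: Count up spins (+1): 5, down spins (-1): 3
Step 2: Total magnetization M = 5 - 3 = 2
Step 3: m = M/N = 2/8 = 0.25

0.25


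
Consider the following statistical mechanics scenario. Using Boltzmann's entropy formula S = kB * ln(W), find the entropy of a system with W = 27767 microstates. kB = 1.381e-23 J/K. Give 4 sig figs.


Step 1: ln(W) = ln(27767) = 10.23
Step 2: S = kB * ln(W) = 1.381e-23 * 10.23
Step 3: S = 1.413e-22 J/K

1.413e-22


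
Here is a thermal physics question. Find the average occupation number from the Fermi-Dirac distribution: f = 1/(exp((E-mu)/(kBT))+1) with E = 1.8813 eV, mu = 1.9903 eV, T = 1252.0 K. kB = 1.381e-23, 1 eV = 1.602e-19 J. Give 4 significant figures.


Step 1: (E - mu) = 1.8813 - 1.9903 = -0.109 eV
Step 2: Convert: (E-mu)*eV = -1.746e-20 J
Step 3: x = (E-mu)*eV/(kB*T) = -1.01
Step 4: f = 1/(exp(-1.01)+1) = 0.733

0.733


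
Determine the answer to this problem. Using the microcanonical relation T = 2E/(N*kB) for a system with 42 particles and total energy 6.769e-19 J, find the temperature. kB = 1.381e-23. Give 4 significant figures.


Step 1: Numerator = 2*E = 2*6.769e-19 = 1.354e-18 J
Step 2: Denominator = N*kB = 42*1.381e-23 = 5.8e-22
Step 3: T = 1.354e-18 / 5.8e-22 = 2334 K

2334


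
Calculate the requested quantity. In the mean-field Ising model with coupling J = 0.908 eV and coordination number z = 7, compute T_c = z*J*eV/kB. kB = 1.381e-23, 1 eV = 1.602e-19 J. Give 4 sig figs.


Step 1: z*J = 7*0.908 = 6.356 eV
Step 2: Convert to Joules: 6.356*1.602e-19 = 1.018e-18 J
Step 3: T_c = 1.018e-18 / 1.381e-23 = 7.373e+04 K

7.373e+04


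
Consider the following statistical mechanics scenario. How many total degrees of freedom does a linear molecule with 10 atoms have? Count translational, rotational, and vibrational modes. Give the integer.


Step 1: Translational DOF = 3
Step 2: Rotational DOF (linear) = 2
Step 3: Vibrational DOF = 3*10 - 5 = 25
Step 4: Total = 3 + 2 + 25 = 30

30


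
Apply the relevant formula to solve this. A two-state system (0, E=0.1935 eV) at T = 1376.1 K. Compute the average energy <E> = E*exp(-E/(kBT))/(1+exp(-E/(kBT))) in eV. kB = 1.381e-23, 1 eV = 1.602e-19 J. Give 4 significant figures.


Step 1: beta*E = 0.1935*1.602e-19/(1.381e-23*1376.1) = 1.631
Step 2: exp(-beta*E) = 0.1957
Step 3: <E> = 0.1935*0.1957/(1+0.1957) = 0.03167 eV

0.03167


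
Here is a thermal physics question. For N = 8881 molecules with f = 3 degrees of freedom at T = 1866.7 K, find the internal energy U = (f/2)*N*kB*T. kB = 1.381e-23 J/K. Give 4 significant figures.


Step 1: f/2 = 3/2 = 1.5
Step 2: N*kB*T = 8881*1.381e-23*1866.7 = 2.289e-16
Step 3: U = 1.5 * 2.289e-16 = 3.434e-16 J

3.434e-16


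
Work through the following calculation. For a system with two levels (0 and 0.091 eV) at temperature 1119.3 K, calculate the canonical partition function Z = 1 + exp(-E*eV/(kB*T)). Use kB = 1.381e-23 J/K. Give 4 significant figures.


Step 1: Compute beta*E = E*eV/(kB*T) = 0.091*1.602e-19/(1.381e-23*1119.3) = 0.9431
Step 2: exp(-beta*E) = exp(-0.9431) = 0.3894
Step 3: Z = 1 + 0.3894 = 1.389

1.389


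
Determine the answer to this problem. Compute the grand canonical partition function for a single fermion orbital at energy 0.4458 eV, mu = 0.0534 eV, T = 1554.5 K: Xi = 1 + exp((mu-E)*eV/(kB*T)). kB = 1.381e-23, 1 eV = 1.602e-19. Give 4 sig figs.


Step 1: (mu - E) = 0.0534 - 0.4458 = -0.3924 eV
Step 2: x = (mu-E)*eV/(kB*T) = -0.3924*1.602e-19/(1.381e-23*1554.5) = -2.928
Step 3: exp(x) = 0.05349
Step 4: Xi = 1 + 0.05349 = 1.053

1.053


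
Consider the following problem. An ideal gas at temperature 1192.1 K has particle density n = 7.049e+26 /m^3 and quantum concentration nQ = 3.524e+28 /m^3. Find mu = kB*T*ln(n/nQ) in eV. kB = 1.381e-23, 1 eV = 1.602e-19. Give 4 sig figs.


Step 1: n/nQ = 7.049e+26/3.524e+28 = 0.02
Step 2: ln(n/nQ) = -3.912
Step 3: mu = kB*T*ln(n/nQ) = 1.646e-20*-3.912 = -6.44e-20 J
Step 4: Convert to eV: -6.44e-20/1.602e-19 = -0.402 eV

-0.402


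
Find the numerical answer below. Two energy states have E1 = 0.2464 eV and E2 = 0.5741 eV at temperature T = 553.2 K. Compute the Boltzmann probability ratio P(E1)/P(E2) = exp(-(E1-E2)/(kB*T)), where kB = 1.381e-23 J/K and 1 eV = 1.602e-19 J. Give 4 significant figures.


Step 1: Compute energy difference dE = E1 - E2 = 0.2464 - 0.5741 = -0.3277 eV
Step 2: Convert to Joules: dE_J = -0.3277 * 1.602e-19 = -5.25e-20 J
Step 3: Compute exponent = -dE_J / (kB * T) = -(-5.25e-20) / (1.381e-23 * 553.2) = 6.872
Step 4: P(E1)/P(E2) = exp(6.872) = 964.6

964.6


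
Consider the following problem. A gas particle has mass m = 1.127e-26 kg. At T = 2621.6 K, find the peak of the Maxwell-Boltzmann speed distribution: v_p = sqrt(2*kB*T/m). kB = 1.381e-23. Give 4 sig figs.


Step 1: Numerator = 2*kB*T = 2*1.381e-23*2621.6 = 7.241e-20
Step 2: Ratio = 7.241e-20 / 1.127e-26 = 6.425e+06
Step 3: v_p = sqrt(6.425e+06) = 2535 m/s

2535


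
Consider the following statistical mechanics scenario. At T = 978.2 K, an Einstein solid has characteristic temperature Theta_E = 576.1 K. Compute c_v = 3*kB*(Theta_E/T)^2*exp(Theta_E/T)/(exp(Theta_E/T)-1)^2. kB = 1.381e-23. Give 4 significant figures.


Step 1: x = Theta_E/T = 576.1/978.2 = 0.5889
Step 2: x^2 = 0.3468
Step 3: exp(x) = 1.802
Step 4: c_v = 3*1.381e-23*0.3468*1.802/(1.802-1)^2 = 4.025e-23

4.025e-23


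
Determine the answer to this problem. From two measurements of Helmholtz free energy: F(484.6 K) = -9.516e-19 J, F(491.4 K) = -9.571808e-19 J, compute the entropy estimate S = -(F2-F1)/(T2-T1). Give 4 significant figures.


Step 1: dF = F2 - F1 = -9.571808e-19 - (-9.516e-19) = -5.5808e-21 J
Step 2: dT = T2 - T1 = 491.4 - 484.6 = 6.8 K
Step 3: S = -dF/dT = -(-5.5808e-21)/6.8 = 8.207e-22 J/K

8.207e-22


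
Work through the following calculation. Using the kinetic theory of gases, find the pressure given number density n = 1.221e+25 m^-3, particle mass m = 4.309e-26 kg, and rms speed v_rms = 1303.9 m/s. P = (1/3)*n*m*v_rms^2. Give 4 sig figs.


Step 1: v_rms^2 = 1303.9^2 = 1.7e+06
Step 2: n*m = 1.221e+25*4.309e-26 = 0.5261
Step 3: P = (1/3)*0.5261*1.7e+06 = 2.982e+05 Pa

2.982e+05


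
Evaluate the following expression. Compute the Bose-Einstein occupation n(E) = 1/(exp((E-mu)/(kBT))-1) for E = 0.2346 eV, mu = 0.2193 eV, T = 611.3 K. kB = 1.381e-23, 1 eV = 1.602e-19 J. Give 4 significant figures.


Step 1: (E - mu) = 0.0153 eV
Step 2: x = (E-mu)*eV/(kB*T) = 0.0153*1.602e-19/(1.381e-23*611.3) = 0.2903
Step 3: exp(x) = 1.337
Step 4: n = 1/(exp(x)-1) = 2.968

2.968


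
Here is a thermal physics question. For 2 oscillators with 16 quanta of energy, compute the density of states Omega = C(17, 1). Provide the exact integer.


Step 1: Use binomial coefficient C(17, 1)
Step 2: Numerator = 17! / 16!
Step 3: Denominator = 1!
Step 4: Omega = 17

17


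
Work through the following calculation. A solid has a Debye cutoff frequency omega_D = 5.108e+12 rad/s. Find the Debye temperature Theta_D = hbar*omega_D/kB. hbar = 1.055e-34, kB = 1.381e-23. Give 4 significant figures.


Step 1: hbar*omega_D = 1.055e-34 * 5.108e+12 = 5.389e-22 J
Step 2: Theta_D = 5.389e-22 / 1.381e-23
Step 3: Theta_D = 39.02 K

39.02


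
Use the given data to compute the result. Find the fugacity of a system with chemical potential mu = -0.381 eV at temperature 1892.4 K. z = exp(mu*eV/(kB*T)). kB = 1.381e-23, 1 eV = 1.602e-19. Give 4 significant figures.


Step 1: Convert mu to Joules: -0.381*1.602e-19 = -6.104e-20 J
Step 2: kB*T = 1.381e-23*1892.4 = 2.613e-20 J
Step 3: mu/(kB*T) = -2.336
Step 4: z = exp(-2.336) = 0.09676

0.09676


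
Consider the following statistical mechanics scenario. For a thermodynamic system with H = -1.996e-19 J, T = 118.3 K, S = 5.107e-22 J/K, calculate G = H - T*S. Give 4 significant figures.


Step 1: T*S = 118.3 * 5.107e-22 = 6.042e-20 J
Step 2: G = H - T*S = -1.996e-19 - 6.042e-20
Step 3: G = -2.6e-19 J

-2.6e-19


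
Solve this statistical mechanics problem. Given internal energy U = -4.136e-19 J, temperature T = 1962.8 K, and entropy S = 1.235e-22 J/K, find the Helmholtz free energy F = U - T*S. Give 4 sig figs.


Step 1: T*S = 1962.8 * 1.235e-22 = 2.424e-19 J
Step 2: F = U - T*S = -4.136e-19 - 2.424e-19
Step 3: F = -6.56e-19 J

-6.56e-19


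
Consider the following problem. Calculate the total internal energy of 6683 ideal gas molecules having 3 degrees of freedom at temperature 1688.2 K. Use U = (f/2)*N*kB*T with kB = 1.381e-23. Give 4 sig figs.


Step 1: f/2 = 3/2 = 1.5
Step 2: N*kB*T = 6683*1.381e-23*1688.2 = 1.558e-16
Step 3: U = 1.5 * 1.558e-16 = 2.337e-16 J

2.337e-16


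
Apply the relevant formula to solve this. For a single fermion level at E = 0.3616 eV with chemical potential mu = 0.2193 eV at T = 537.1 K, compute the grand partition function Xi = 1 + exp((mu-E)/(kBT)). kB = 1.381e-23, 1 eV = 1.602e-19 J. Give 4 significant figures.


Step 1: (mu - E) = 0.2193 - 0.3616 = -0.1423 eV
Step 2: x = (mu-E)*eV/(kB*T) = -0.1423*1.602e-19/(1.381e-23*537.1) = -3.073
Step 3: exp(x) = 0.04626
Step 4: Xi = 1 + 0.04626 = 1.046

1.046


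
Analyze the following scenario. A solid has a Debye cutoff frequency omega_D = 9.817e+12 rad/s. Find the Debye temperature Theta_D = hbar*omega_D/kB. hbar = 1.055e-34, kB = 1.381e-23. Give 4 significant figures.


Step 1: hbar*omega_D = 1.055e-34 * 9.817e+12 = 1.036e-21 J
Step 2: Theta_D = 1.036e-21 / 1.381e-23
Step 3: Theta_D = 75 K

75


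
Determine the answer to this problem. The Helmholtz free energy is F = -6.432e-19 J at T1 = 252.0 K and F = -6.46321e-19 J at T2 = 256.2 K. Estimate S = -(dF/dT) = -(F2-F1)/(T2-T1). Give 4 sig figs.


Step 1: dF = F2 - F1 = -6.46321e-19 - (-6.432e-19) = -3.121e-21 J
Step 2: dT = T2 - T1 = 256.2 - 252.0 = 4.2 K
Step 3: S = -dF/dT = -(-3.121e-21)/4.2 = 7.431e-22 J/K

7.431e-22


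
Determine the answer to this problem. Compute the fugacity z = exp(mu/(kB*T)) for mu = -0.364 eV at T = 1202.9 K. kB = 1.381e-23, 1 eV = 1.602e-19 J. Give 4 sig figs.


Step 1: Convert mu to Joules: -0.364*1.602e-19 = -5.831e-20 J
Step 2: kB*T = 1.381e-23*1202.9 = 1.661e-20 J
Step 3: mu/(kB*T) = -3.51
Step 4: z = exp(-3.51) = 0.02989

0.02989


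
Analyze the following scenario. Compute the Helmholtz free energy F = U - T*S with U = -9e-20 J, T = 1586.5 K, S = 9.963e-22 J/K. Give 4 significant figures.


Step 1: T*S = 1586.5 * 9.963e-22 = 1.581e-18 J
Step 2: F = U - T*S = -9e-20 - 1.581e-18
Step 3: F = -1.671e-18 J

-1.671e-18


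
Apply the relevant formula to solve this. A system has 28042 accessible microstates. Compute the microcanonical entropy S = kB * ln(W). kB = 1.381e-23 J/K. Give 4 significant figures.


Step 1: ln(W) = ln(28042) = 10.24
Step 2: S = kB * ln(W) = 1.381e-23 * 10.24
Step 3: S = 1.414e-22 J/K

1.414e-22


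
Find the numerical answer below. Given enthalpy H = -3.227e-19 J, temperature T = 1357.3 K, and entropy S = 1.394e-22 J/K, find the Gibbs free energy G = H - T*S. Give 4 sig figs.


Step 1: T*S = 1357.3 * 1.394e-22 = 1.892e-19 J
Step 2: G = H - T*S = -3.227e-19 - 1.892e-19
Step 3: G = -5.119e-19 J

-5.119e-19


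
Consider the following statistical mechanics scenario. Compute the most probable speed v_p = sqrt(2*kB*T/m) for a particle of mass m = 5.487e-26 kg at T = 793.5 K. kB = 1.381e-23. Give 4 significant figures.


Step 1: Numerator = 2*kB*T = 2*1.381e-23*793.5 = 2.192e-20
Step 2: Ratio = 2.192e-20 / 5.487e-26 = 3.994e+05
Step 3: v_p = sqrt(3.994e+05) = 632 m/s

632


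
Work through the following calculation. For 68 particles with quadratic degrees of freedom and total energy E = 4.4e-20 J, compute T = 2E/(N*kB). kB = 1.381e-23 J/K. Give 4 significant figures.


Step 1: Numerator = 2*E = 2*4.4e-20 = 8.8e-20 J
Step 2: Denominator = N*kB = 68*1.381e-23 = 9.391e-22
Step 3: T = 8.8e-20 / 9.391e-22 = 93.71 K

93.71


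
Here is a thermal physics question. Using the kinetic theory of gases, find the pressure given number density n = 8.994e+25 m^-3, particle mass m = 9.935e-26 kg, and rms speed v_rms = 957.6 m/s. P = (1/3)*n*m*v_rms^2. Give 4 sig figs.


Step 1: v_rms^2 = 957.6^2 = 9.17e+05
Step 2: n*m = 8.994e+25*9.935e-26 = 8.936
Step 3: P = (1/3)*8.936*9.17e+05 = 2.731e+06 Pa

2.731e+06


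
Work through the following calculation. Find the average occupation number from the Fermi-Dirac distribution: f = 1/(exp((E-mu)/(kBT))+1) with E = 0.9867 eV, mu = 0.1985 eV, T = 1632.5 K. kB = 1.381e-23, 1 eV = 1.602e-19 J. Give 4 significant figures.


Step 1: (E - mu) = 0.9867 - 0.1985 = 0.7882 eV
Step 2: Convert: (E-mu)*eV = 1.263e-19 J
Step 3: x = (E-mu)*eV/(kB*T) = 5.601
Step 4: f = 1/(exp(5.601)+1) = 0.003681

0.003681


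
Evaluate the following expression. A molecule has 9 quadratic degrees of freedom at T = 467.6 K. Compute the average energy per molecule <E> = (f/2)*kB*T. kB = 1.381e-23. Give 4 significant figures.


Step 1: f/2 = 9/2 = 4.5
Step 2: kB*T = 1.381e-23 * 467.6 = 6.458e-21
Step 3: <E> = 4.5 * 6.458e-21 = 2.906e-20 J

2.906e-20


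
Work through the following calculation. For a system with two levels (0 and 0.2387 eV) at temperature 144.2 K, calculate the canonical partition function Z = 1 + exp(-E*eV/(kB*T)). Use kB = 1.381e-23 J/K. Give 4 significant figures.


Step 1: Compute beta*E = E*eV/(kB*T) = 0.2387*1.602e-19/(1.381e-23*144.2) = 19.2
Step 2: exp(-beta*E) = exp(-19.2) = 4.576e-09
Step 3: Z = 1 + 4.576e-09 = 1

1


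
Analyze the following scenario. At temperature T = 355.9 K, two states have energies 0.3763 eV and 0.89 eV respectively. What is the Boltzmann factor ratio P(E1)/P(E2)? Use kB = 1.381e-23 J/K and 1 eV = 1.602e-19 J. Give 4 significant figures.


Step 1: Compute energy difference dE = E1 - E2 = 0.3763 - 0.89 = -0.5137 eV
Step 2: Convert to Joules: dE_J = -0.5137 * 1.602e-19 = -8.229e-20 J
Step 3: Compute exponent = -dE_J / (kB * T) = -(-8.229e-20) / (1.381e-23 * 355.9) = 16.74
Step 4: P(E1)/P(E2) = exp(16.74) = 1.869e+07

1.869e+07


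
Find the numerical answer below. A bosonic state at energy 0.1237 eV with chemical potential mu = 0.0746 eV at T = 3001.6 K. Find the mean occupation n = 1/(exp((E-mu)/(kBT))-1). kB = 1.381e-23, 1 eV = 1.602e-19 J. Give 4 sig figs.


Step 1: (E - mu) = 0.0491 eV
Step 2: x = (E-mu)*eV/(kB*T) = 0.0491*1.602e-19/(1.381e-23*3001.6) = 0.1898
Step 3: exp(x) = 1.209
Step 4: n = 1/(exp(x)-1) = 4.786

4.786


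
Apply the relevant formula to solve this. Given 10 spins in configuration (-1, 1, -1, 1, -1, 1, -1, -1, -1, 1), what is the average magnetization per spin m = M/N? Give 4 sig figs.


Step 1: Count up spins (+1): 4, down spins (-1): 6
Step 2: Total magnetization M = 4 - 6 = -2
Step 3: m = M/N = -2/10 = -0.2

-0.2


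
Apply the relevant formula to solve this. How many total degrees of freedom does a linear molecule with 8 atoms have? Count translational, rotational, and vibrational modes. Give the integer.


Step 1: Translational DOF = 3
Step 2: Rotational DOF (linear) = 2
Step 3: Vibrational DOF = 3*8 - 5 = 19
Step 4: Total = 3 + 2 + 19 = 24

24


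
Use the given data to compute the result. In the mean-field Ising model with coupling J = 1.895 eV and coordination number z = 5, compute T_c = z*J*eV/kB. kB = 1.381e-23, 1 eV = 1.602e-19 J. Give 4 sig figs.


Step 1: z*J = 5*1.895 = 9.475 eV
Step 2: Convert to Joules: 9.475*1.602e-19 = 1.518e-18 J
Step 3: T_c = 1.518e-18 / 1.381e-23 = 1.099e+05 K

1.099e+05


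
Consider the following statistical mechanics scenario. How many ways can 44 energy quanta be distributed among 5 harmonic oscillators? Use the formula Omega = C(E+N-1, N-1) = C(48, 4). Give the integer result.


Step 1: Use binomial coefficient C(48, 4)
Step 2: Numerator = 48! / 44!
Step 3: Denominator = 4!
Step 4: Omega = 194580

194580


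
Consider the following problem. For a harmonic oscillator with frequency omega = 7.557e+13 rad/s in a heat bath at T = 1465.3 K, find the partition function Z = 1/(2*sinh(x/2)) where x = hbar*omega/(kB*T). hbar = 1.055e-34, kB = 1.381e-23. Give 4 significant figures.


Step 1: Compute x = hbar*omega/(kB*T) = 1.055e-34*7.557e+13/(1.381e-23*1465.3) = 0.394
Step 2: x/2 = 0.197
Step 3: sinh(x/2) = 0.1983
Step 4: Z = 1/(2*0.1983) = 2.522

2.522


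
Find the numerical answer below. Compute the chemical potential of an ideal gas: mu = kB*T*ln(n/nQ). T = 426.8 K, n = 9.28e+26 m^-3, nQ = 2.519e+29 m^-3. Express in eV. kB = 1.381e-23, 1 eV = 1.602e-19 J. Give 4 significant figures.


Step 1: n/nQ = 9.28e+26/2.519e+29 = 0.003684
Step 2: ln(n/nQ) = -5.604
Step 3: mu = kB*T*ln(n/nQ) = 5.894e-21*-5.604 = -3.303e-20 J
Step 4: Convert to eV: -3.303e-20/1.602e-19 = -0.2062 eV

-0.2062


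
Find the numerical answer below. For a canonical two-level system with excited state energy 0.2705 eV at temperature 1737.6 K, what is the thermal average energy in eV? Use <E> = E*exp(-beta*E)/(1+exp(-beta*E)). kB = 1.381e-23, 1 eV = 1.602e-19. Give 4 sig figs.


Step 1: beta*E = 0.2705*1.602e-19/(1.381e-23*1737.6) = 1.806
Step 2: exp(-beta*E) = 0.1643
Step 3: <E> = 0.2705*0.1643/(1+0.1643) = 0.03818 eV

0.03818


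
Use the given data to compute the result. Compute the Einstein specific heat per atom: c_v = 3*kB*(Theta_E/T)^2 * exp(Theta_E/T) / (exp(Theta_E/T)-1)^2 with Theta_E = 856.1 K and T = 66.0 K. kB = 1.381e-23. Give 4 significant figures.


Step 1: x = Theta_E/T = 856.1/66.0 = 12.97
Step 2: x^2 = 168.3
Step 3: exp(x) = 4.299e+05
Step 4: c_v = 3*1.381e-23*168.3*4.299e+05/(4.299e+05-1)^2 = 1.622e-26

1.622e-26


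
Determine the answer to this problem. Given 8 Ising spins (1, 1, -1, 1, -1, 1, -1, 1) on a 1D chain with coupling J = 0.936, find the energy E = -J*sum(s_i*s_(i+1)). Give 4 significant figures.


Step 1: Nearest-neighbor products: 1, -1, -1, -1, -1, -1, -1
Step 2: Sum of products = -5
Step 3: E = -0.936 * -5 = 4.68

4.68


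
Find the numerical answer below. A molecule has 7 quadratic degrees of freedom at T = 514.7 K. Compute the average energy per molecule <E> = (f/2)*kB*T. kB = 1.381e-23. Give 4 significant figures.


Step 1: f/2 = 7/2 = 3.5
Step 2: kB*T = 1.381e-23 * 514.7 = 7.108e-21
Step 3: <E> = 3.5 * 7.108e-21 = 2.488e-20 J

2.488e-20


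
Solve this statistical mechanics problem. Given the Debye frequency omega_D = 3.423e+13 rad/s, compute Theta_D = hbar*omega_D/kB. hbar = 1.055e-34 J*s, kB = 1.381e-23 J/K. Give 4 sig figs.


Step 1: hbar*omega_D = 1.055e-34 * 3.423e+13 = 3.611e-21 J
Step 2: Theta_D = 3.611e-21 / 1.381e-23
Step 3: Theta_D = 261.5 K

261.5


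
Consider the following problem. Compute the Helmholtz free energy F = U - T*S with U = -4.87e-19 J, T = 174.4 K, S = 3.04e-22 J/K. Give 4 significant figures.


Step 1: T*S = 174.4 * 3.04e-22 = 5.302e-20 J
Step 2: F = U - T*S = -4.87e-19 - 5.302e-20
Step 3: F = -5.4e-19 J

-5.4e-19


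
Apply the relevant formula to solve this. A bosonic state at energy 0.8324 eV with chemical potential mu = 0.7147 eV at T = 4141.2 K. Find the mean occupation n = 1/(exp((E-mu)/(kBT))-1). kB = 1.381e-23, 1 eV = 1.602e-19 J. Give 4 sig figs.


Step 1: (E - mu) = 0.1177 eV
Step 2: x = (E-mu)*eV/(kB*T) = 0.1177*1.602e-19/(1.381e-23*4141.2) = 0.3297
Step 3: exp(x) = 1.391
Step 4: n = 1/(exp(x)-1) = 2.56

2.56


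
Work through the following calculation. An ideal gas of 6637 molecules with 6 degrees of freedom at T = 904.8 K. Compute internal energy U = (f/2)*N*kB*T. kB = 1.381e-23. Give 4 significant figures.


Step 1: f/2 = 6/2 = 3.0
Step 2: N*kB*T = 6637*1.381e-23*904.8 = 8.293e-17
Step 3: U = 3.0 * 8.293e-17 = 2.488e-16 J

2.488e-16


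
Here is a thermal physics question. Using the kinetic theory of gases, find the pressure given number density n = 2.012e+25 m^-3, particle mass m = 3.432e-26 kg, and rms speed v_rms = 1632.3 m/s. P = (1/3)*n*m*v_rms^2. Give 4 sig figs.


Step 1: v_rms^2 = 1632.3^2 = 2.664e+06
Step 2: n*m = 2.012e+25*3.432e-26 = 0.6905
Step 3: P = (1/3)*0.6905*2.664e+06 = 6.133e+05 Pa

6.133e+05
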